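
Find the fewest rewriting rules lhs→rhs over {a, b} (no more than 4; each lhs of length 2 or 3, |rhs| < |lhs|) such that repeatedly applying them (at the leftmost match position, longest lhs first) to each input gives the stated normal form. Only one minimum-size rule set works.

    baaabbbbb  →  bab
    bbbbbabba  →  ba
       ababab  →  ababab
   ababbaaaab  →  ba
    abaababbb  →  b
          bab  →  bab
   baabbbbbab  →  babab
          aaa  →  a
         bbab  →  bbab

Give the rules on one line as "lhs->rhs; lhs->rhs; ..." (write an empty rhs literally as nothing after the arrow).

  | baaabbbbb => baabbbbb => babbbb => bbbb => bab
  | bbbbbabba => babbabba => bbabba => bbba => baa => ba
  | ababab
  | ababbaaaab => abbaaaab => baaaab => baaab => baab => ba

aa->a; aab->a; abb->b; bbb->ba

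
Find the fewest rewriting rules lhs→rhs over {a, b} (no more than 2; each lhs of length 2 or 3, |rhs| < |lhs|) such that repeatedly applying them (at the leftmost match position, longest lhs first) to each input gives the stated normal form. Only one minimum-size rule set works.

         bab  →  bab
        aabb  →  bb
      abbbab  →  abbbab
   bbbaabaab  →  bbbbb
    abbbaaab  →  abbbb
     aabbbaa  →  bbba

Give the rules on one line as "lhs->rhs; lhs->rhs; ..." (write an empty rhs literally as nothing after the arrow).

aa->a; aab->b

  | bab
  | aabb => bb
  | abbbab
  | bbbaabaab => bbbbaab => bbbbb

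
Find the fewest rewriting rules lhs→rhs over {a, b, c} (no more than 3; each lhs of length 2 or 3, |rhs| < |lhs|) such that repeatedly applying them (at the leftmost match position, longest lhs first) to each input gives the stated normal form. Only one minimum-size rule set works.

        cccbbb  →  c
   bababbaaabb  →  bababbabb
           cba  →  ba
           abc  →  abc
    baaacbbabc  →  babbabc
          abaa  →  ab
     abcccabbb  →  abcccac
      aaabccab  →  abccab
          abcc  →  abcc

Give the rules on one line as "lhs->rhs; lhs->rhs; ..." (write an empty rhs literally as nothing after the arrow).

aa->; bbb->c; cb->b

  | cccbbb => ccbbb => cbbb => bbb => c
  | bababbaaabb => bababbabb
  | cba => ba
  | abc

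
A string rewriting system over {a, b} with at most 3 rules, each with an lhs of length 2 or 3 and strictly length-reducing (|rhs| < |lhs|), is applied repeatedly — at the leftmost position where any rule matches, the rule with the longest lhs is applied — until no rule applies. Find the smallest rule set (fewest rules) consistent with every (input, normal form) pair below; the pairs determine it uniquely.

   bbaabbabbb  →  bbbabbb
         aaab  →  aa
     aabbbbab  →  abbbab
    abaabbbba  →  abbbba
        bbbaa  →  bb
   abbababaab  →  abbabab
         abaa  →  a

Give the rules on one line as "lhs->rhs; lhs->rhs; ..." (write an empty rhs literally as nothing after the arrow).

  | bbaabbabbb => bbbabbb
  | aaab => aa
  | aabbbbab => abbbab
  | abaabbbba => abbbba

aab->a; baa->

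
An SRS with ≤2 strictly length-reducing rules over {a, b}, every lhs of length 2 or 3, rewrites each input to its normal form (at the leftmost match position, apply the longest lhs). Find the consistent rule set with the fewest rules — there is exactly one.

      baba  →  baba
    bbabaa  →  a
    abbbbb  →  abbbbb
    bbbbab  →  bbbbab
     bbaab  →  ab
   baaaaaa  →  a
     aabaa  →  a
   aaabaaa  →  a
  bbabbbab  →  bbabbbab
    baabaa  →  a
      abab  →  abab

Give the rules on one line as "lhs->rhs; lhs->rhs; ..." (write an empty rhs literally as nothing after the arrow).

aa->a; baa->aa

  | baba
  | bbabaa => bbaaa => baaa => aaa => aa => a
  | abbbbb
  | bbbbab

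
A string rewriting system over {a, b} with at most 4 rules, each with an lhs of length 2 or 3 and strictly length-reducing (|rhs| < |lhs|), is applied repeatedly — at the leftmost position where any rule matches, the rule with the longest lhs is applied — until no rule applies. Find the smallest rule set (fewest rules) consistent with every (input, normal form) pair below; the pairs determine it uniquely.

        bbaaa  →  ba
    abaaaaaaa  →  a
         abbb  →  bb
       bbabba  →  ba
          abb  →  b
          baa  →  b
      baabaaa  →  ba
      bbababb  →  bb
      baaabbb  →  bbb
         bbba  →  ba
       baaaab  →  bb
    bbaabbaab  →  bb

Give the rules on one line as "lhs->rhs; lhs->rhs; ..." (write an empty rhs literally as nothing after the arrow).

  | bbaaa => baaa => ba
  | abaaaaaaa => aaaaaaa => aaaaa => aaa => a
  | abbb => bb
  | bbabba => babba => bba => ba

aa->; ab->; bba->ba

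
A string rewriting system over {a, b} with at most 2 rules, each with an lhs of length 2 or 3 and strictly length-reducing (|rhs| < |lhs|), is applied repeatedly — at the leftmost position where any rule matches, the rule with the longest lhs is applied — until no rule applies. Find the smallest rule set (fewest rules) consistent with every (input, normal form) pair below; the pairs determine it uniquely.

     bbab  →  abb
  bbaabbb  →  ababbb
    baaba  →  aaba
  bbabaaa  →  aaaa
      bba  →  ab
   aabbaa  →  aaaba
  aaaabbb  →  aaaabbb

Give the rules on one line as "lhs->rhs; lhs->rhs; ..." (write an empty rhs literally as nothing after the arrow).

baa->aa; bba->ab

  | bbab => abb
  | bbaabbb => ababbb
  | baaba => aaba
  | bbabaaa => abbaaa => aabaa => aaaa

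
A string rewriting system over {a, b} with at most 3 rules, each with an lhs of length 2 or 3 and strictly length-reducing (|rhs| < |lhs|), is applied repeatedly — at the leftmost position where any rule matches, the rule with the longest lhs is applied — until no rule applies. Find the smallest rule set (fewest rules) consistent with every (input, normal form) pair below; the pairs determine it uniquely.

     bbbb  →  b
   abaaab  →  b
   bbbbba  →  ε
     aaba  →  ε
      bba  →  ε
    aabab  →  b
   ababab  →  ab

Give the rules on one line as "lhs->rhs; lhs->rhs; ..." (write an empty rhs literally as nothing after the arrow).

aa->b; ba->; bb->b

  | bbbb => bbb => bb => b
  | abaaab => aaab => bab => b
  | bbbbba => bbbba => bbba => bba => ba => ε
  | aaba => bba => ba => ε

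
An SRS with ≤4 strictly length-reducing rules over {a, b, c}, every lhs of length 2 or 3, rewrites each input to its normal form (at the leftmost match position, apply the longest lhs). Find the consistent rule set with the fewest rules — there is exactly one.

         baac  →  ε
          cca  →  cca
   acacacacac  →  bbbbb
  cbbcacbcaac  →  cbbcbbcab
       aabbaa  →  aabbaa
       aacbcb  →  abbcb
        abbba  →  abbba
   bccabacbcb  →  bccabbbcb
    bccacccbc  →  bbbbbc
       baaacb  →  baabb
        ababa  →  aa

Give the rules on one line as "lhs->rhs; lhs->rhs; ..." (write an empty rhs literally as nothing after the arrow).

ac->b; bab->; ccb->bb

  | baac => bab => ε
  | cca
  | acacacacac => bacacacac => bbacacac => bbbacac => bbbbac => bbbbb
  | cbbcacbcaac => cbbcbbcaac => cbbcbbcab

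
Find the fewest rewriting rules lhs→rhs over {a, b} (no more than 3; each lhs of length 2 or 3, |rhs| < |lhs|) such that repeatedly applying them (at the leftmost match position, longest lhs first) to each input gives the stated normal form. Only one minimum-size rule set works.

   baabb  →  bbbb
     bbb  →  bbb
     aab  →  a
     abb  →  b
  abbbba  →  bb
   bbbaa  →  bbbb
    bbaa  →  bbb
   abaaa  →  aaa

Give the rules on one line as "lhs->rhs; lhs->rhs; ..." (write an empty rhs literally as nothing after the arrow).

ab->; ba->; baa->bb

  | baabb => bbbb
  | bbb
  | aab => a
  | abb => b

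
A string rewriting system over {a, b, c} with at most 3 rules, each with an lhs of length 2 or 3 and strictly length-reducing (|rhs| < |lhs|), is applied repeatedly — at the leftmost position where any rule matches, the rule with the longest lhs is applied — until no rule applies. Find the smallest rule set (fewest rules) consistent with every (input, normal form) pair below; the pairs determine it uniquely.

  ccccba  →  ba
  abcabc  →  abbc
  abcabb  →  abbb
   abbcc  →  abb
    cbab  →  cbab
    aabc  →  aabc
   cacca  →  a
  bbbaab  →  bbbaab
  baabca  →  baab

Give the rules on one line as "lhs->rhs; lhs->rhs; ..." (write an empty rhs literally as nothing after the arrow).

  | ccccba => ccba => ba
  | abcabc => abbc
  | abcabb => abbb
  | abbcc => abb

ca->; cc->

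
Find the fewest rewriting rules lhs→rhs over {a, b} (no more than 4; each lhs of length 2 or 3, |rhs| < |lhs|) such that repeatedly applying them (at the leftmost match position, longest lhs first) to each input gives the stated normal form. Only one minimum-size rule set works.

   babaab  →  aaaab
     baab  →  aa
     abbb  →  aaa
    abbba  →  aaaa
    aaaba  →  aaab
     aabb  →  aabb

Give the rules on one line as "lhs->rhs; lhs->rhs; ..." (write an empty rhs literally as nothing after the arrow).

  | babaab => aaaab
  | baab => bab => aa
  | abbb => aaa
  | abbba => aaaa

ba->b; bab->aa; bbb->aa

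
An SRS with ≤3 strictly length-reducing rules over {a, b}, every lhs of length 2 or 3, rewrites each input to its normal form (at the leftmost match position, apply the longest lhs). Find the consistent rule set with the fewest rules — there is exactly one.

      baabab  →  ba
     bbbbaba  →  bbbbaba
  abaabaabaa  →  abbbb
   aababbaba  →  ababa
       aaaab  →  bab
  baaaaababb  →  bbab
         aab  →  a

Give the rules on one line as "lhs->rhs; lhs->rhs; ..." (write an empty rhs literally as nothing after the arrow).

  | baabab => baab => ba
  | bbbbaba
  | abaabaabaa => abaaabaa => abbbaa => abbbb
  | aababbaba => aabbaba => ababa

aa->b; aaa->b; aab->a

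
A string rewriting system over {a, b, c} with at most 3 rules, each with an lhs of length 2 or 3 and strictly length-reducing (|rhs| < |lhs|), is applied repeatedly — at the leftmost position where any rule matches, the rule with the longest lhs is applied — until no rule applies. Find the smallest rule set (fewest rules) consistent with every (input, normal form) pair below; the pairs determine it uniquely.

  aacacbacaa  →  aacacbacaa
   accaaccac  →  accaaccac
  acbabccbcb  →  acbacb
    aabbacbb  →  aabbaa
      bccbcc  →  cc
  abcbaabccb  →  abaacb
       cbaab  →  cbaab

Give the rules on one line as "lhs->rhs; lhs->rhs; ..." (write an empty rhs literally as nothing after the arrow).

bc->; cbb->a

  | aacacbacaa
  | accaaccac
  | acbabccbcb => acbacbcb => acbacb
  | aabbacbb => aabbaa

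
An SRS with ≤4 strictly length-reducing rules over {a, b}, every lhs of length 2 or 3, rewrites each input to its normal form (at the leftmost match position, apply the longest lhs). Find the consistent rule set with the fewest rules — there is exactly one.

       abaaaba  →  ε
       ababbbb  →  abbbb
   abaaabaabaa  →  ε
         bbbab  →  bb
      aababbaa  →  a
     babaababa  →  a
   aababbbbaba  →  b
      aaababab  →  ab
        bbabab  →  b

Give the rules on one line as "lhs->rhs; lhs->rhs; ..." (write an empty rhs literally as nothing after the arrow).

aa->; ba->; baa->ab; bba->

  | abaaaba => aababa => baba => ba => ε
  | ababbbb => abbbb
  | abaaabaabaa => aababaabaa => babaabaa => baabaa => abbaa => aa => ε
  | bbbab => bb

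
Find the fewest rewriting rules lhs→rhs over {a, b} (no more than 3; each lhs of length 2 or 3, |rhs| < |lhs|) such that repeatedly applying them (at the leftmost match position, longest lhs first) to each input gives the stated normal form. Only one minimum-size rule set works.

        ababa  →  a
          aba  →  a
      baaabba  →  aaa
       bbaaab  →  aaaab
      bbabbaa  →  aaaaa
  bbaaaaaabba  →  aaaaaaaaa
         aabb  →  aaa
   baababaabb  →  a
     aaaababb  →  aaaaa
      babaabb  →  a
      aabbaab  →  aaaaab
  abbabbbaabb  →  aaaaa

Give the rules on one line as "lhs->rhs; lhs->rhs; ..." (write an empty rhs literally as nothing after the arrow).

ba->; baa->; bb->a

  | ababa => aba => a
  | aba => a
  | baaabba => abba => aaa
  | bbaaab => aaaab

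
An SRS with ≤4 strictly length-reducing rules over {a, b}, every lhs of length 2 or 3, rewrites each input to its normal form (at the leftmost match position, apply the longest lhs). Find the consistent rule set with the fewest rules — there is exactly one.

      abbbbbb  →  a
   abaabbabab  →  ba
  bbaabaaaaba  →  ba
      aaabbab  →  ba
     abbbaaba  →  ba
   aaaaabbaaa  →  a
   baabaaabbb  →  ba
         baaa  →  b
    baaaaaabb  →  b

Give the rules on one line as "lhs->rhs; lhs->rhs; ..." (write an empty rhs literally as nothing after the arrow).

aa->a; aaa->; ab->a; bb->b

  | abbbbbb => abbbbb => abbbb => abbb => abb => ab => a
  | abaabbabab => aaabbabab => bbabab => babab => baab => bab => ba
  | bbaabaaaaba => baabaaaaba => babaaaaba => baaaaaba => baaba => baba => baa => ba
  | aaabbab => bbab => bab => ba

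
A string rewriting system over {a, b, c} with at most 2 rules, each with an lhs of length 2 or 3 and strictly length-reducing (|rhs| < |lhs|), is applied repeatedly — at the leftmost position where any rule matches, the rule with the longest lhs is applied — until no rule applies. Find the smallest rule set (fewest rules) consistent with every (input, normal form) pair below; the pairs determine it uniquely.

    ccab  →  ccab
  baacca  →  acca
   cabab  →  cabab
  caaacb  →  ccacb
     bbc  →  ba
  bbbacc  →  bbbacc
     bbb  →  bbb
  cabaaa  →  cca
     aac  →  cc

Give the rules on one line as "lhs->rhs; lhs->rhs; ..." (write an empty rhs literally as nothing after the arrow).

aa->c; bc->a

  | ccab
  | baacca => bccca => acca
  | cabab
  | caaacb => ccacb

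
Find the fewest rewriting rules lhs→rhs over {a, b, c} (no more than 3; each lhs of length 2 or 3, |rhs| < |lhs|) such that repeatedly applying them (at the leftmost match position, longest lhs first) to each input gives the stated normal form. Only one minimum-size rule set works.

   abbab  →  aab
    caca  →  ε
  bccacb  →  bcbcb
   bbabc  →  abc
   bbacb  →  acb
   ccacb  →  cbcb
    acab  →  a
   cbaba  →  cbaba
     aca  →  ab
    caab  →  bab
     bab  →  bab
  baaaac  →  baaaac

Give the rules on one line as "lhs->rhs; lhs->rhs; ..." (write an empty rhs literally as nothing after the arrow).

bb->; ca->b

  | abbab => aab
  | caca => bca => bb => ε
  | bccacb => bcbcb
  | bbabc => abc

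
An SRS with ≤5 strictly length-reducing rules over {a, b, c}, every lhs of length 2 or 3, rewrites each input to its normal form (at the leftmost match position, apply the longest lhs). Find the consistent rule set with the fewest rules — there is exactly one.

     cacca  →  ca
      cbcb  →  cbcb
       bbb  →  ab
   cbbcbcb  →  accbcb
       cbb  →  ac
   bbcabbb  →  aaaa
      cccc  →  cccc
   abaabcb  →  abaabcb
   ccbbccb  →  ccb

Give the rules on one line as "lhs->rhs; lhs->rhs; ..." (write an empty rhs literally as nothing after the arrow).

bb->a; cab->aa; cac->; cbb->ac

  | cacca => ca
  | cbcb
  | bbb => ab
  | cbbcbcb => accbcb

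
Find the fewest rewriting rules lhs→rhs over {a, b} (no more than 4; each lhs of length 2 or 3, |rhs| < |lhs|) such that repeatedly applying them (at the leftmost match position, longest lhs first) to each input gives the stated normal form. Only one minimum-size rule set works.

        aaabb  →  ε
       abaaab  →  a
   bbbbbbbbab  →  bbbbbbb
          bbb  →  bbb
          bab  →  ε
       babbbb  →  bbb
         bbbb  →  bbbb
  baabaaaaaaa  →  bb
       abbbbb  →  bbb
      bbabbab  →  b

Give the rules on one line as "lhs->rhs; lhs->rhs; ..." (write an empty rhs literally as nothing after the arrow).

aa->; aab->ba; abb->; bab->

  | aaabb => abb => ε
  | abaaab => abab => a
  | bbbbbbbbab => bbbbbbb
  | bbb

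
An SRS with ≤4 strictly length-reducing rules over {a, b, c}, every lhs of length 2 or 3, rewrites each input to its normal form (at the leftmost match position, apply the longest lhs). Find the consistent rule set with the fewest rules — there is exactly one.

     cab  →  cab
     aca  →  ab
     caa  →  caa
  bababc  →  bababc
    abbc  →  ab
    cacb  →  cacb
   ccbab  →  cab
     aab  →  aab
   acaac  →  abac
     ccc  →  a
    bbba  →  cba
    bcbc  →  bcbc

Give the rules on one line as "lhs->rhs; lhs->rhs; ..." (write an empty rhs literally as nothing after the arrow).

aca->ab; bb->c; cc->b; ccc->a

  | cab
  | aca => ab
  | caa
  | bababc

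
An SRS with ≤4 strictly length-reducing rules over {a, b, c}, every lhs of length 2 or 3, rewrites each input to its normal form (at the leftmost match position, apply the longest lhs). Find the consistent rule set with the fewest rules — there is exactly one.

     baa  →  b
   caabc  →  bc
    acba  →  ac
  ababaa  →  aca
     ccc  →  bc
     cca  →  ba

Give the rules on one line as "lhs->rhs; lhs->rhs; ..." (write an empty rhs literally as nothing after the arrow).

  | baa => b
  | caabc => cbc => bc
  | acba => aba => ac
  | ababaa => acbaa => abaa => aca

aa->; aba->ac; cb->b; cc->b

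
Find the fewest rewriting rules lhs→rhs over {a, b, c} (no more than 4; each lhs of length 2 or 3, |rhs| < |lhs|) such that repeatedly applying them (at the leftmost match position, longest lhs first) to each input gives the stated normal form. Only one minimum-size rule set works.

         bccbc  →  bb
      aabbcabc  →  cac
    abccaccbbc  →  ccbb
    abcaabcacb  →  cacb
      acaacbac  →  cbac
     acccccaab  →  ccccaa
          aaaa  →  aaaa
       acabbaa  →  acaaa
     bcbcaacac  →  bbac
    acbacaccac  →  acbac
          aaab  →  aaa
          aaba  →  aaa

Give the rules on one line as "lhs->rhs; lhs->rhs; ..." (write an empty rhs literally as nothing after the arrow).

aac->c; ab->a; acc->c; bc->b

  | bccbc => bcbc => bbc => bb
  | aabbcabc => aabcabc => aacabc => cabc => cac
  | abccaccbbc => accaccbbc => caccbbc => ccbbc => ccbb
  | abcaabcacb => acaabcacb => acaacacb => accacb => cacb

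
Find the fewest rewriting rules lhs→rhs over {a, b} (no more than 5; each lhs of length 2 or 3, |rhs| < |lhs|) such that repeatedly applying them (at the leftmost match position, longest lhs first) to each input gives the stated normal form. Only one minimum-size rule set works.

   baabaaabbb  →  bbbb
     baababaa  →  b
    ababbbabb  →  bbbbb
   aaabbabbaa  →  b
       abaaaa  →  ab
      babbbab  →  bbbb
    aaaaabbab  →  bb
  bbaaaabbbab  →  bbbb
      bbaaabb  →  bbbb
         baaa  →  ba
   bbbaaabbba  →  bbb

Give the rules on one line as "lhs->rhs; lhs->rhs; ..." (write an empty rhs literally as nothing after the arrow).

  | baabaaabbb => bbbaaabbb => bbaabbb => babbb => bbbb
  | baababaa => bbbabaa => bbbaa => bba => b
  | ababbbabb => abbbbabb => bbbbabb => bbbbb
  | aaabbabbaa => abbabbaa => bbabbaa => bbbaa => bba => b

aa->; aab->bb; abb->bb; bba->b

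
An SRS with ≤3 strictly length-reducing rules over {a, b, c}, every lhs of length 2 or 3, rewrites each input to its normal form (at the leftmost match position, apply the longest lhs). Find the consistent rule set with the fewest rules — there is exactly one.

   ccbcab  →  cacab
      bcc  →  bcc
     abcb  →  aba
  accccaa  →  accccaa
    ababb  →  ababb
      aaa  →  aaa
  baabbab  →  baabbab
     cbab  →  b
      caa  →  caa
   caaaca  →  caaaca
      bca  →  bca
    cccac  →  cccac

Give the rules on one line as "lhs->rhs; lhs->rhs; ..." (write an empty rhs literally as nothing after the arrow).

  | ccbcab => cacab
  | bcc
  | abcb => aba
  | accccaa

cb->a; cba->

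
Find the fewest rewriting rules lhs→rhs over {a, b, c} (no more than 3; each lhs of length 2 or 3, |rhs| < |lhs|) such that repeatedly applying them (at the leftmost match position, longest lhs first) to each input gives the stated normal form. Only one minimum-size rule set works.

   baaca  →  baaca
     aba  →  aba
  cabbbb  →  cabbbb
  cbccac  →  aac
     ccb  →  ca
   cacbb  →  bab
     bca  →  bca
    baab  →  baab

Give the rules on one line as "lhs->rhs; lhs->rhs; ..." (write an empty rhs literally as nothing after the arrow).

cac->bc; cb->a

  | baaca
  | aba
  | cabbbb
  | cbccac => accac => acbc => aac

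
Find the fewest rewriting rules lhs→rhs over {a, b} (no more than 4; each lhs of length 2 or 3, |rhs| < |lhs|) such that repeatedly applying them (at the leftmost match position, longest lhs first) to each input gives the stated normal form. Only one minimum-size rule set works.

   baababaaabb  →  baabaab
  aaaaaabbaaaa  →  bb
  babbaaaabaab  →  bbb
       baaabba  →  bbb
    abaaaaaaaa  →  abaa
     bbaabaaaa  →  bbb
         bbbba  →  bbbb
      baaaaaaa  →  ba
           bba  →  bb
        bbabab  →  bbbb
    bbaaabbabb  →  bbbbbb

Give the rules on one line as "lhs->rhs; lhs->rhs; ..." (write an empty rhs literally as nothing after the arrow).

aaa->; abb->aa; bba->bb

  | baababaaabb => baababbb => baabaab
  | aaaaaabbaaaa => aaabbaaaa => bbaaaa => bbaaa => bbaa => bba => bb
  | babbaaaabaab => baaaaaabaab => baaabaab => bbaab => bbab => bbb
  | baaabba => bbba => bbb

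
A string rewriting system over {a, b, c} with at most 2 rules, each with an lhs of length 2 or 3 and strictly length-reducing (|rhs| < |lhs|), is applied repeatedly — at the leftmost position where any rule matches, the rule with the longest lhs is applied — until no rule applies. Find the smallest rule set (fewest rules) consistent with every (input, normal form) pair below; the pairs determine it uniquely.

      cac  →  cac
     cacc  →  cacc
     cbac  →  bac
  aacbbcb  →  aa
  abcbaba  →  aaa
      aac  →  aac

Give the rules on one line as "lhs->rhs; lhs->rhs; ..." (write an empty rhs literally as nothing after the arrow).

ab->a; cb->b

  | cac
  | cacc
  | cbac => bac
  | aacbbcb => aabbcb => aabcb => aacb => aab => aa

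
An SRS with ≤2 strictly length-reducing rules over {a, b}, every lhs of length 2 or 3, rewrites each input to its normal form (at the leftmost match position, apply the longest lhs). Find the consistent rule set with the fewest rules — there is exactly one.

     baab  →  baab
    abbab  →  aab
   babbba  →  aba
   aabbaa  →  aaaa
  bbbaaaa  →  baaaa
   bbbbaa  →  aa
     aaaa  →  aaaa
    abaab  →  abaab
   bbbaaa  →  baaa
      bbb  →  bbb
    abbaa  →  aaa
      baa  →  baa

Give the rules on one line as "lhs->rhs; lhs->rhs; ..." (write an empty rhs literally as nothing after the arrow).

  | baab
  | abbab => aab
  | babbba => abbba => aba
  | aabbaa => aaaa

bab->ab; bba->a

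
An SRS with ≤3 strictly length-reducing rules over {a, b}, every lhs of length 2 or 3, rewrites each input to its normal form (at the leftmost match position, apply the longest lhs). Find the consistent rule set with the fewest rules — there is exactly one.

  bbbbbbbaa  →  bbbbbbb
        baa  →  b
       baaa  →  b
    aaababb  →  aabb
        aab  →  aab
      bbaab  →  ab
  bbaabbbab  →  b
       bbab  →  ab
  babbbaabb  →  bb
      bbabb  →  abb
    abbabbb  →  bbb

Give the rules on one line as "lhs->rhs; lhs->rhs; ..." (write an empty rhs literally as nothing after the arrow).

aba->; ba->b; bab->ab

  | bbbbbbbaa => bbbbbbba => bbbbbbb
  | baa => ba => b
  | baaa => baa => ba => b
  | aaababb => aabb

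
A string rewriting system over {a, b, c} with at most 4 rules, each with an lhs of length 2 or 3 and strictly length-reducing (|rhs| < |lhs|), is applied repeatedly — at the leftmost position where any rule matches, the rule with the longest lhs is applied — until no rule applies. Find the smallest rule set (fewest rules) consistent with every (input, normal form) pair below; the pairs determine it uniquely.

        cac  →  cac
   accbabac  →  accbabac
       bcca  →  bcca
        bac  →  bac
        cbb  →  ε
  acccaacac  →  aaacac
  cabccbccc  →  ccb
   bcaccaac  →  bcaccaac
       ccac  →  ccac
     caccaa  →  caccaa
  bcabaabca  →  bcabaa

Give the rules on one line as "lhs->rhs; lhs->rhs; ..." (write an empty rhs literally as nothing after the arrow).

abc->; cbb->; ccc->

  | cac
  | accbabac
  | bcca
  | bac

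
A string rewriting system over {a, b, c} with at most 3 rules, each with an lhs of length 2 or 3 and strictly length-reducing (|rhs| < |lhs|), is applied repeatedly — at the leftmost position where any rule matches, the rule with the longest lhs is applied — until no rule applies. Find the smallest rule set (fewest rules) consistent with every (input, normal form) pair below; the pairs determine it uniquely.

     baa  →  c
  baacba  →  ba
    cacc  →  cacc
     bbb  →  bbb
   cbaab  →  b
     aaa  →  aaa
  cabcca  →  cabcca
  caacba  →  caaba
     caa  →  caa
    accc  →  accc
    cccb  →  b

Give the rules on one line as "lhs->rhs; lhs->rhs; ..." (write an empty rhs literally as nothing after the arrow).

  | baa => c
  | baacba => ccba => cba => ba
  | cacc
  | bbb

baa->c; cb->b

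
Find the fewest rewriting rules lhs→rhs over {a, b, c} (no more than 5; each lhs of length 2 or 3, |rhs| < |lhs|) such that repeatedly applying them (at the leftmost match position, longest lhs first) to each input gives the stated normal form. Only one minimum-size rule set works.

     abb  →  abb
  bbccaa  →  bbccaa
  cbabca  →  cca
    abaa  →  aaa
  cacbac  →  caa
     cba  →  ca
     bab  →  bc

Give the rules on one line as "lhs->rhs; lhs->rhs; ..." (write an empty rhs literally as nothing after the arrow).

  | abb
  | bbccaa
  | cbabca => cbcca => cca
  | abaa => aaa

ac->a; ba->a; bab->bc; cbc->c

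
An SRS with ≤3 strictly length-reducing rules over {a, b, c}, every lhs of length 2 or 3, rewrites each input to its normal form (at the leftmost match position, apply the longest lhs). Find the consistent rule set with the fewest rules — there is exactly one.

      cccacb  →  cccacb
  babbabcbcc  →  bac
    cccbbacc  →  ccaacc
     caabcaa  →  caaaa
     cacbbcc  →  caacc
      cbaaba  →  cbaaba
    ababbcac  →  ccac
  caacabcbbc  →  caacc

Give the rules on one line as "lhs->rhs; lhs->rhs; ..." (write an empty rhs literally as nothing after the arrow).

abb->bc; bc->; cbb->a

  | cccacb
  | babbabcbcc => bbcabcbcc => babcbcc => babcc => bac
  | cccbbacc => ccaacc
  | caabcaa => caaaa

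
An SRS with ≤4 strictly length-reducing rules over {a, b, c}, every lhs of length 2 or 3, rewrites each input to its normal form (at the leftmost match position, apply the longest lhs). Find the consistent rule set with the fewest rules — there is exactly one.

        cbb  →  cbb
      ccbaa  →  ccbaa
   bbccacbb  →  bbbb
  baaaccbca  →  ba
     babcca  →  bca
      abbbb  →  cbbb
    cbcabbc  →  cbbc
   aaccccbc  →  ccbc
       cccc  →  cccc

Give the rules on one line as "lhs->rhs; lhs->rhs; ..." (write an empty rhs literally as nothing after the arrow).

  | cbb
  | ccbaa
  | bbccacbb => bbacbb => bbbb
  | baaaccbca => baacbca => babca => bcca => ba

ab->c; ac->; bcc->b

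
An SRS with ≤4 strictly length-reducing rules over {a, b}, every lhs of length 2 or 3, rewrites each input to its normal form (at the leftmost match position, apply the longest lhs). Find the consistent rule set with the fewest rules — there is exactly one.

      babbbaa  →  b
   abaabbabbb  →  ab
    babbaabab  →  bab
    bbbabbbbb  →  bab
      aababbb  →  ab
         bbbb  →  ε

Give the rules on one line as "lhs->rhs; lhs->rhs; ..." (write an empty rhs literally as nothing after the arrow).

  | babbbaa => babaa => bbaa => aa => b
  | abaabbabbb => baabbabbb => bbbbabbb => bbabbb => abbb => ab
  | babbaabab => baaabab => bbabab => abab => bab
  | bbbabbbbb => babbbbb => babbb => bab

aa->b; aba->ba; bb->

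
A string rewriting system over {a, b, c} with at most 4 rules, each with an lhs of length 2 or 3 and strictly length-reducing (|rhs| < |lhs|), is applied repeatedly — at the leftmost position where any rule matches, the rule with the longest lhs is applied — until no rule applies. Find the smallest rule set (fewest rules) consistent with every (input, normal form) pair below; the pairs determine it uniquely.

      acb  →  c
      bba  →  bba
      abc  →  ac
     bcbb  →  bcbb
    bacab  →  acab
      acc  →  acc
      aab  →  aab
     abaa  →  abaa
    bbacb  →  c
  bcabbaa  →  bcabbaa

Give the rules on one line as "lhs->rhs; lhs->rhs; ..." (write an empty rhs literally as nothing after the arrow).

abc->ac; acb->c; bac->ac

  | acb => c
  | bba
  | abc => ac
  | bcbb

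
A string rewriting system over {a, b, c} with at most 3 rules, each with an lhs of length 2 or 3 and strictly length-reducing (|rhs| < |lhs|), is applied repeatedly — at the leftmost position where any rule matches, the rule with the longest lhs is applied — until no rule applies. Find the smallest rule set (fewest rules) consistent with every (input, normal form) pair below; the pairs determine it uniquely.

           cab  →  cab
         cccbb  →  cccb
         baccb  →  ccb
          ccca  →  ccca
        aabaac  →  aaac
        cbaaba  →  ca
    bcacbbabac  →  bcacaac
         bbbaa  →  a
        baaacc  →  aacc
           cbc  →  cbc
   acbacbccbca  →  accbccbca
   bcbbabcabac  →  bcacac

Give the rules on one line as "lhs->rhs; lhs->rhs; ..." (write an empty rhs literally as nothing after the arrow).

  | cab
  | cccbb => cccb
  | baccb => ccb
  | ccca

ba->; bab->a; bb->b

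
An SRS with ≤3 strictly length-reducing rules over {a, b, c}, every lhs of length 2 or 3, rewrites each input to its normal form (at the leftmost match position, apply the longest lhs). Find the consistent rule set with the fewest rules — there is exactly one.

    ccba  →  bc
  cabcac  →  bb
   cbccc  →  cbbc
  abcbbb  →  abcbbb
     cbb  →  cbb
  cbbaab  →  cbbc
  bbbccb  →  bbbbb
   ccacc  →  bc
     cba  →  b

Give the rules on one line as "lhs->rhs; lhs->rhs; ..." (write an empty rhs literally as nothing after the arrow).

  | ccba => bba => bc
  | cabcac => bccac => bbac => bcc => bb
  | cbccc => cbbc
  | abcbbb

ba->c; cab->bc; cc->b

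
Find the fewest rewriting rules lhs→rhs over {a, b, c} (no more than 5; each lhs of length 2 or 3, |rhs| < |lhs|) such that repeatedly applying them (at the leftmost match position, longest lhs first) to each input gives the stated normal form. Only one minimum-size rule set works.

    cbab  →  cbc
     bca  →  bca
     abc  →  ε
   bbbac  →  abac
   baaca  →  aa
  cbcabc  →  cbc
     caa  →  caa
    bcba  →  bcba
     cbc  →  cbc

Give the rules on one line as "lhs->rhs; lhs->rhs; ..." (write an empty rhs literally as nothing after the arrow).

  | cbab => cbc
  | bca
  | abc => ε
  | bbbac => abac

aac->b; abc->; bab->bc; bb->a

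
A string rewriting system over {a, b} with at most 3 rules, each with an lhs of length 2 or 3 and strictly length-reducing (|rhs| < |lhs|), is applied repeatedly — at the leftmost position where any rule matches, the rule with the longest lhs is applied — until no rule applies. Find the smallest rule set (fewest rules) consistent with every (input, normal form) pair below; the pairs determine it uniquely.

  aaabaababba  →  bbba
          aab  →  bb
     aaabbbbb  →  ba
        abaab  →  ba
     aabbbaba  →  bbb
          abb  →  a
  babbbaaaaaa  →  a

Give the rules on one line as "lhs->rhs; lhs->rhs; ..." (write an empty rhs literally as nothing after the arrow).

  | aaabaababba => babaababba => baaababba => ababba => aabba => bbba
  | aab => bb
  | aaabbbbb => babbbbb => babbbb => babbb => babb => bab => ba
  | abaab => aaab => bab => ba

aa->b; ab->a; baa->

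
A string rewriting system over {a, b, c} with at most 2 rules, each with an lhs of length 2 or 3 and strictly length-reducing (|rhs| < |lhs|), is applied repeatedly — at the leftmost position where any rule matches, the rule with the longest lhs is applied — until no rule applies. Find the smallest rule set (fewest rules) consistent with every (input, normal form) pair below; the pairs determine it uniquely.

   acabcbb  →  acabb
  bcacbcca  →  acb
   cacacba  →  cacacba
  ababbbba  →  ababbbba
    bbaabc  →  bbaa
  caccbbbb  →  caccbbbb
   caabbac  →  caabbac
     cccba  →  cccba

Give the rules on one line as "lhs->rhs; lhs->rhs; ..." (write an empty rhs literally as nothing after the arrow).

bc->; cca->cb

  | acabcbb => acabb
  | bcacbcca => acbcca => acca => acb
  | cacacba
  | ababbbba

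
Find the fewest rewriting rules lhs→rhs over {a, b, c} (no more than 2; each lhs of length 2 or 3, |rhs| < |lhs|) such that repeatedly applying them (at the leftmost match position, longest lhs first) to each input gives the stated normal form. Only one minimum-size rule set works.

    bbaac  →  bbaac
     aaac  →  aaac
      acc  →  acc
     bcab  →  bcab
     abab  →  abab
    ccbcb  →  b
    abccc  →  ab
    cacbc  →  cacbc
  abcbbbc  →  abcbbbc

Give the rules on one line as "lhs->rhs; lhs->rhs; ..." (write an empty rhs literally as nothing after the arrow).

  | bbaac
  | aaac
  | acc
  | bcab

ccb->cc; ccc->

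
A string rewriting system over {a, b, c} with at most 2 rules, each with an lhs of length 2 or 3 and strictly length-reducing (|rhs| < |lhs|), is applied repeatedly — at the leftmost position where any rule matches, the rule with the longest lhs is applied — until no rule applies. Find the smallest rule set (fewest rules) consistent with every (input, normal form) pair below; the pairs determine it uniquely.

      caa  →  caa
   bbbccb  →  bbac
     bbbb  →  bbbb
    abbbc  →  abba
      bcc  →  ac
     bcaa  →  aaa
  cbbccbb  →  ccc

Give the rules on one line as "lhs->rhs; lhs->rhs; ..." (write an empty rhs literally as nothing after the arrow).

bc->a; cb->c

  | caa
  | bbbccb => bbacb => bbac
  | bbbb
  | abbbc => abba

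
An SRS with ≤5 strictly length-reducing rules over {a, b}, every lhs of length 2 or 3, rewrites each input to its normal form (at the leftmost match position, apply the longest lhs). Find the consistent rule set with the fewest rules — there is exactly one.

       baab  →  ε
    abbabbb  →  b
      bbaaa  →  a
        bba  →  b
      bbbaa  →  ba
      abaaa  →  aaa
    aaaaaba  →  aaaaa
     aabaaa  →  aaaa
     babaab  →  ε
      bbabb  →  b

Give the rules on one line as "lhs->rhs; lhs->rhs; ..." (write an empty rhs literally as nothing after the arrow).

  | baab => ab => ε
  | abbabbb => babbb => bbb => bb => b
  | bbaaa => baa => a
  | bba => b

ab->; baa->a; bb->b; bba->b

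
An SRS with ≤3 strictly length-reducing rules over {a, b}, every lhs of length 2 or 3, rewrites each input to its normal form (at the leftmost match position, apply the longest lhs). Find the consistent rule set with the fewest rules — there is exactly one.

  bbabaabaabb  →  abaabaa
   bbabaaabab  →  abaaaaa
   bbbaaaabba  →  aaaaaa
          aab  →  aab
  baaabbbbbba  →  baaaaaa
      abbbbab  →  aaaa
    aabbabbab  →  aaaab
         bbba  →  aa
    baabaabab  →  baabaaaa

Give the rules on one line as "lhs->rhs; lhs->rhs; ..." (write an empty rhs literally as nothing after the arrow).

  | bbabaabaabb => abaabaabb => abaabaa
  | bbabaaabab => abaaabab => abaaaaa
  | bbbaaaabba => aaaaabba => aaaaaa
  | aab

bab->aa; bb->; bbb->a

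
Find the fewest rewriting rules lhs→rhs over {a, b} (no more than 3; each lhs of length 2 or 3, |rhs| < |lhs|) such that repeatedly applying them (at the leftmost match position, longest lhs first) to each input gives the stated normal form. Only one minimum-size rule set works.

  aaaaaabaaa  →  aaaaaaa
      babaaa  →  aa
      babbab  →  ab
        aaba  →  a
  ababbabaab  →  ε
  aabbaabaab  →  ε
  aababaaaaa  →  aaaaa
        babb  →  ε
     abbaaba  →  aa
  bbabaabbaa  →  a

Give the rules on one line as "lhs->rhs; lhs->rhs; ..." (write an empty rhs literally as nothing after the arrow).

aab->; ba->; bb->

  | aaaaaabaaa => aaaaaaa
  | babaaa => baaa => aa
  | babbab => bbab => ab
  | aaba => a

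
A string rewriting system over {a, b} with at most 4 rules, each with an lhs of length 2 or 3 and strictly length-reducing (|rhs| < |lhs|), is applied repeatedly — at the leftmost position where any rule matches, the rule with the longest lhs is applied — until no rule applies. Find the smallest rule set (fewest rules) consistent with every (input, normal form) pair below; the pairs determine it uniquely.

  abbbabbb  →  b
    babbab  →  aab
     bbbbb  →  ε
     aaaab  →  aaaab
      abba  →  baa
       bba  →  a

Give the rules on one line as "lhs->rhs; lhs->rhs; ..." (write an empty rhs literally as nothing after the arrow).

  | abbbabbb => bababbb => bbbb => b
  | babbab => bbaab => aab
  | bbbbb => bb => ε
  | aaaab

aba->; abb->ba; bb->; bbb->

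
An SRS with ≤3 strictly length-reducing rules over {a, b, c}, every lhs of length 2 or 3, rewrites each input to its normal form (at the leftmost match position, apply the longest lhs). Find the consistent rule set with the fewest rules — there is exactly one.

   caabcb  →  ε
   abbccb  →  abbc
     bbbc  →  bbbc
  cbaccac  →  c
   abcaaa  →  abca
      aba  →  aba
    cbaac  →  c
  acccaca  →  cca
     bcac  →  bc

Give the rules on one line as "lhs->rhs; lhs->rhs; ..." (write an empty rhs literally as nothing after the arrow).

aa->; ac->; cb->

  | caabcb => cbcb => cb => ε
  | abbccb => abbc
  | bbbc
  | cbaccac => accac => cac => c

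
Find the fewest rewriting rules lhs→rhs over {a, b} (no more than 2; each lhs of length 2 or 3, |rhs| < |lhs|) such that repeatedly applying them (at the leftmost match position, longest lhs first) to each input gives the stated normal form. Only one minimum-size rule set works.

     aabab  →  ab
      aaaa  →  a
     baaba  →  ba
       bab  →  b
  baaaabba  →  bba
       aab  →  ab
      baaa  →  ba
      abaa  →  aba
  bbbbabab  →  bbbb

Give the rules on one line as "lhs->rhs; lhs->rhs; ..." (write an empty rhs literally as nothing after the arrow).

aa->a; bab->b

  | aabab => abab => ab
  | aaaa => aaa => aa => a
  | baaba => baba => ba
  | bab => b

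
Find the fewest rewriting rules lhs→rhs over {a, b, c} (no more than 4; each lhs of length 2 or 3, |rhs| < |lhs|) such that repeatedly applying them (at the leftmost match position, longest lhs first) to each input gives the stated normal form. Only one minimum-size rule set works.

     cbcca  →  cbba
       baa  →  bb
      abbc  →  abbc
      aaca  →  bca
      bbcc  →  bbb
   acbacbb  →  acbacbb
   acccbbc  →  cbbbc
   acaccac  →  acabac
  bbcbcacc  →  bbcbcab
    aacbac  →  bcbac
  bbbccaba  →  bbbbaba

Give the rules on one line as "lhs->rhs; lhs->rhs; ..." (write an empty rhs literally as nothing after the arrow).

  | cbcca => cbba
  | baa => bb
  | abbc
  | aaca => bca

aa->b; abc->cb; cc->b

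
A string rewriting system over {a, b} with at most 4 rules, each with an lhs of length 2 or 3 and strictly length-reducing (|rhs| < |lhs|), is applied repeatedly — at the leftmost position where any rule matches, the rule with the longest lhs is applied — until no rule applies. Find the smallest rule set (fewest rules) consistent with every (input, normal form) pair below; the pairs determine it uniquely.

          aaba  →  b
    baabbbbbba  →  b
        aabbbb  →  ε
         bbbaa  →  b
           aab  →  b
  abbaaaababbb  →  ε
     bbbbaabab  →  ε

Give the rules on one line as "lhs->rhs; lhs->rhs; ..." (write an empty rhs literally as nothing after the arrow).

  | aaba => aba => ba => b
  | baabbbbbba => babbbbbba => bbbbbbba => bbbbba => bbba => ba => b
  | aabbbb => abbbb => bbbb => bb => ε
  | bbbaa => baa => ba => b

ab->b; ba->b; bb->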